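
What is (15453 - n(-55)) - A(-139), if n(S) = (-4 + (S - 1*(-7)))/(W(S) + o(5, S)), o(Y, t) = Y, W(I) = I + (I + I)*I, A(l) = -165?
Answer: 23427013/1500 ≈ 15618.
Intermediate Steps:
W(I) = I + 2*I² (W(I) = I + (2*I)*I = I + 2*I²)
n(S) = (3 + S)/(5 + S*(1 + 2*S)) (n(S) = (-4 + (S - 1*(-7)))/(S*(1 + 2*S) + 5) = (-4 + (S + 7))/(5 + S*(1 + 2*S)) = (-4 + (7 + S))/(5 + S*(1 + 2*S)) = (3 + S)/(5 + S*(1 + 2*S)))
(15453 - n(-55)) - A(-139) = (15453 - (3 - 55)/(5 - 55*(1 + 2*(-55)))) - 1*(-165) = (15453 - (-52)/(5 - 55*(1 - 110))) + 165 = (15453 - (-52)/(5 - 55*(-109))) + 165 = (15453 - (-52)/(5 + 5995)) + 165 = (15453 - (-52)/6000) + 165 = (15453 - 1*(-13/1500)) + 165 = (15453 + 13/1500) + 165 = 23179513/1500 + 165 = 23427013/1500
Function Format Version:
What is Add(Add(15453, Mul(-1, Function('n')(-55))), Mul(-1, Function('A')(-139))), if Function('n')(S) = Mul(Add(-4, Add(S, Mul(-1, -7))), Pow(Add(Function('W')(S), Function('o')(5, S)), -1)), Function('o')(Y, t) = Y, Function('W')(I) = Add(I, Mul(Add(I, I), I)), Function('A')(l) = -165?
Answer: Rational(23427013, 1500) ≈ 15618.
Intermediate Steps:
Function('W')(I) = Add(I, Mul(2, Pow(I, 2))) (Function('W')(I) = Add(I, Mul(Mul(2, I), I)) = Add(I, Mul(2, Pow(I, 2))))
Function('n')(S) = Mul(Pow(Add(5, Mul(S, Add(1, Mul(2, S)))), -1), Add(3, S)) (Function('n')(S) = Mul(Add(-4, Add(S, Mul(-1, -7))), Pow(Add(Mul(S, Add(1, Mul(2, S))), 5), -1)) = Mul(Add(-4, Add(S, 7)), Pow(Add(5, Mul(S, Add(1, Mul(2, S)))), -1)) = Mul(Add(-4, Add(7, S)), Pow(Add(5, Mul(S, Add(1, Mul(2, S)))), -1)) = Mul(Add(3, S), Pow(Add(5, Mul(S, Add(1, Mul(2, S)))), -1)) = Mul(Pow(Add(5, Mul(S, Add(1, Mul(2, S)))), -1), Add(3, S)))
Add(Add(15453, Mul(-1, Function('n')(-55))), Mul(-1, Function('A')(-139))) = Add(Add(15453, Mul(-1, Mul(Pow(Add(5, Mul(-55, Add(1, Mul(2, -55)))), -1), Add(3, -55)))), Mul(-1, -165)) = Add(Add(15453, Mul(-1, Mul(Pow(Add(5, Mul(-55, Add(1, -110))), -1), -52))), 165) = Add(Add(15453, Mul(-1, Mul(Pow(Add(5, Mul(-55, -109)), -1), -52))), 165) = Add(Add(15453, Mul(-1, Mul(Pow(Add(5, 5995), -1), -52))), 165) = Add(Add(15453, Mul(-1, Mul(Pow(6000, -1), -52))), 165) = Add(Add(15453, Mul(-1, Mul(Rational(1, 6000), -52))), 165) = Add(Add(15453, Mul(-1, Rational(-13, 1500))), 165) = Add(Add(15453, Rational(13, 1500)), 165) = Add(Rational(23179513, 1500), 165) = Rational(23427013, 1500)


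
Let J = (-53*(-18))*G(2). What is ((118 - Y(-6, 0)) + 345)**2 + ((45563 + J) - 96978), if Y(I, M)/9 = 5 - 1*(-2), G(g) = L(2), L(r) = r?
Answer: 110493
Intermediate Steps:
G(g) = 2
Y(I, M) = 63 (Y(I, M) = 9*(5 - 1*(-2)) = 9*(5 + 2) = 9*7 = 63)
J = 1908 (J = -53*(-18)*2 = 954*2 = 1908)
((118 - Y(-6, 0)) + 345)**2 + ((45563 + J) - 96978) = ((118 - 1*63) + 345)**2 + ((45563 + 1908) - 96978) = ((118 - 63) + 345)**2 + (47471 - 96978) = (55 + 345)**2 - 49507 = 400**2 - 49507 = 160000 - 49507 = 110493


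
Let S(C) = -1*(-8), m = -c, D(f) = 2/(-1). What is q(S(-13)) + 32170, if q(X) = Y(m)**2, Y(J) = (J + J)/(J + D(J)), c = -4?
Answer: 32186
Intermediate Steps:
D(f) = -2 (D(f) = 2*(-1) = -2)
m = 4 (m = -1*(-4) = 4)
Y(J) = 2*J/(-2 + J) (Y(J) = (J + J)/(J - 2) = (2*J)/(-2 + J) = 2*J/(-2 + J))
S(C) = 8
q(X) = 16 (q(X) = (2*4/(-2 + 4))**2 = (2*4/2)**2 = (2*4*(1/2))**2 = 4**2 = 16)
q(S(-13)) + 32170 = 16 + 32170 = 32186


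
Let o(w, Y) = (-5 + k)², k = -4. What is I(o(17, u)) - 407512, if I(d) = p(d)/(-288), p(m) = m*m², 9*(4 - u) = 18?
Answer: -13099433/32 ≈ -4.0936e+5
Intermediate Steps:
u = 2 (u = 4 - ⅑*18 = 4 - 2 = 2)
p(m) = m³
o(w, Y) = 81 (o(w, Y) = (-5 - 4)² = (-9)² = 81)
I(d) = -d³/288 (I(d) = d³/(-288) = d³*(-1/288) = -d³/288)
I(o(17, u)) - 407512 = -1/288*81³ - 407512 = -1/288*531441 - 407512 = -59049/32 - 407512 = -13099433/32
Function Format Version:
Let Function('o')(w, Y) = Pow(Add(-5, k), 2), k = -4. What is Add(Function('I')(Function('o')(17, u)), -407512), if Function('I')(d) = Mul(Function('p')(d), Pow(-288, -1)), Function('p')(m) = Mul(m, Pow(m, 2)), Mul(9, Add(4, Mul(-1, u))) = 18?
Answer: Rational(-13099433, 32) ≈ -4.0936e+5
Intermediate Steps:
u = 2 (u = Add(4, Mul(Rational(-1, 9), 18)) = Add(4, -2) = 2)
Function('p')(m) = Pow(m, 3)
Function('o')(w, Y) = 81 (Function('o')(w, Y) = Pow(Add(-5, -4), 2) = Pow(-9, 2) = 81)
Function('I')(d) = Mul(Rational(-1, 288), Pow(d, 3)) (Function('I')(d) = Mul(Pow(d, 3), Pow(-288, -1)) = Mul(Pow(d, 3), Rational(-1, 288)) = Mul(Rational(-1, 288), Pow(d, 3)))
Add(Function('I')(Function('o')(17, u)), -407512) = Add(Mul(Rational(-1, 288), Pow(81, 3)), -407512) = Add(Mul(Rational(-1, 288), 531441), -407512) = Add(Rational(-59049, 32), -407512) = Rational(-13099433, 32)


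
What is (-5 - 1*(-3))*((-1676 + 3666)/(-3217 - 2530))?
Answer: 3980/5747 ≈ 0.69254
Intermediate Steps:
(-5 - 1*(-3))*((-1676 + 3666)/(-3217 - 2530)) = (-5 + 3)*(1990/(-5747)) = -3980*(-1)/5747 = -2*(-1990/5747) = 3980/5747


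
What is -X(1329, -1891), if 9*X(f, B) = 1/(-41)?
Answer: 1/369 ≈ 0.0027100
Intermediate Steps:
X(f, B) = -1/369 (X(f, B) = (1/9)/(-41) = (1/9)*(-1/41) = -1/369)
-X(1329, -1891) = -1*(-1/369) = 1/369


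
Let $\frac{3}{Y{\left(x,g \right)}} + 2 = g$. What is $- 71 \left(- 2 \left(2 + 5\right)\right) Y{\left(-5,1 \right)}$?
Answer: $-2982$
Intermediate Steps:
$Y{\left(x,g \right)} = \frac{3}{-2 + g}$
$- 71 \left(- 2 \left(2 + 5\right)\right) Y{\left(-5,1 \right)} = - 71 \left(- 2 \left(2 + 5\right)\right) \frac{3}{-2 + 1} = - 71 \left(\left(-2\right) 7\right) \frac{3}{-1} = \left(-71\right) \left(-14\right) 3 \left(-1\right) = 994 \left(-3\right) = -2982$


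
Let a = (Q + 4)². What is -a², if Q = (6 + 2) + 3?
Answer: -50625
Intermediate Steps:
Q = 11 (Q = 8 + 3 = 11)
a = 225 (a = (11 + 4)² = 15² = 225)
-a² = -1*225² = -1*50625 = -50625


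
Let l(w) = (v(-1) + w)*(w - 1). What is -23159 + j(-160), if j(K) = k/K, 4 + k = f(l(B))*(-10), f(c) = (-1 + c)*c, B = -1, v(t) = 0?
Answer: -463177/20 ≈ -23159.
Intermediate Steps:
l(w) = w*(-1 + w) (l(w) = (0 + w)*(w - 1) = w*(-1 + w))
f(c) = c*(-1 + c)
k = -24 (k = -4 + ((-(-1 - 1))*(-1 - (-1 - 1)))*(-10) = -4 + ((-1*(-2))*(-1 - 1*(-2)))*(-10) = -4 + (2*(-1 + 2))*(-10) = -4 + (2*1)*(-10) = -4 + 2*(-10) = -4 - 20 = -24)
j(K) = -24/K
-23159 + j(-160) = -23159 - 24/(-160) = -23159 - 24*(-1/160) = -23159 + 3/20 = -463177/20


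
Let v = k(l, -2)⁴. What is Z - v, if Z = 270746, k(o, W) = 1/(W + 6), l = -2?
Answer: 69310975/256 ≈ 2.7075e+5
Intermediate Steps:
k(o, W) = 1/(6 + W)
v = 1/256 (v = (1/(6 - 2))⁴ = (1/4)⁴ = (¼)⁴ = 1/256 ≈ 0.0039063)
Z - v = 270746 - 1*1/256 = 270746 - 1/256 = 69310975/256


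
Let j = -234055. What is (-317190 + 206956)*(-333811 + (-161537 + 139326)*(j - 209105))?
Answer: -1084999414540066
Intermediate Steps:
(-317190 + 206956)*(-333811 + (-161537 + 139326)*(j - 209105)) = (-317190 + 206956)*(-333811 + (-161537 + 139326)*(-234055 - 209105)) = -110234*(-333811 - 22211*(-443160)) = -110234*(-333811 + 9843026760) = -110234*9842692949 = -1084999414540066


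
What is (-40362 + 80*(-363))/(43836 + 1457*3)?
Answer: -23134/16069 ≈ -1.4397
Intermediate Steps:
(-40362 + 80*(-363))/(43836 + 1457*3) = (-40362 - 29040)/(43836 + 4371) = -69402/48207 = -69402*1/48207 = -23134/16069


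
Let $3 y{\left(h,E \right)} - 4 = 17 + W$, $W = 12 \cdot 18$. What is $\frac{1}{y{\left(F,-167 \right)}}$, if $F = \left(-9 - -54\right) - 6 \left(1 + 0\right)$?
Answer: $\frac{1}{79} \approx 0.012658$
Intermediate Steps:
$W = 216$
$F = 39$ ($F = \left(-9 + 54\right) - 6 \cdot 1 = 45 - 6 = 39$)
$y{\left(h,E \right)} = 79$ ($y{\left(h,E \right)} = \frac{4}{3} + \frac{17 + 216}{3} = \frac{4}{3} + \frac{1}{3} \cdot 233 = \frac{4}{3} + \frac{233}{3} = 79$)
$\frac{1}{y{\left(F,-167 \right)}} = \frac{1}{79}$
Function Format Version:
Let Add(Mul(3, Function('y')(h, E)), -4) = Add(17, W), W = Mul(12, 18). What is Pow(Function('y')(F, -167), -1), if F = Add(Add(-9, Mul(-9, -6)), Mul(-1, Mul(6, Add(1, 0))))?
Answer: Rational(1, 79) ≈ 0.012658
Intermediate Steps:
W = 216
F = 39 (F = Add(Add(-9, 54), Mul(-1, Mul(6, 1))) = Add(45, Mul(-1, 6)) = Add(45, -6) = 39)
Function('y')(h, E) = 79 (Function('y')(h, E) = Add(Rational(4, 3), Mul(Rational(1, 3), Add(17, 216))) = Add(Rational(4, 3), Mul(Rational(1, 3), 233)) = Add(Rational(4, 3), Rational(233, 3)) = 79)
Pow(Function('y')(F, -167), -1) = Pow(79, -1) = Rational(1, 79)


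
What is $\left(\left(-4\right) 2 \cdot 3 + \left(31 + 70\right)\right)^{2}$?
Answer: $5929$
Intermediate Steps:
$\left(\left(-4\right) 2 \cdot 3 + \left(31 + 70\right)\right)^{2} = \left(\left(-8\right) 3 + 101\right)^{2} = \left(-24 + 101\right)^{2} = 77^{2} = 5929$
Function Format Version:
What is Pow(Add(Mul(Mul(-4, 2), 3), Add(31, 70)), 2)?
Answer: 5929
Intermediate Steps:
Pow(Add(Mul(Mul(-4, 2), 3), Add(31, 70)), 2) = Pow(Add(Mul(-8, 3), 101), 2) = Pow(Add(-24, 101), 2) = Pow(77, 2) = 5929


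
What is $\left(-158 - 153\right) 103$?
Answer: $-32033$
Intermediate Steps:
$\left(-158 - 153\right) 103 = \left(-311\right) 103 = -32033$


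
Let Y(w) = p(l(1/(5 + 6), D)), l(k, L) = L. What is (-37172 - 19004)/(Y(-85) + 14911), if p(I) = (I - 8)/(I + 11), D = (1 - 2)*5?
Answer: -337056/89453 ≈ -3.7680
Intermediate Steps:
D = -5 (D = -1*5 = -5)
p(I) = (-8 + I)/(11 + I)
Y(w) = -13/6 (Y(w) = (-8 - 5)/(11 - 5) = -13/6)
(-37172 - 19004)/(Y(-85) + 14911) = (-37172 - 19004)/(-13/6 + 14911) = -56176/89453/6 = -56176*6/89453 = -337056/89453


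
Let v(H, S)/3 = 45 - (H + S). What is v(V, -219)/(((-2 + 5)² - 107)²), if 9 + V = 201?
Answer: 54/2401 ≈ 0.022491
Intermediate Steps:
V = 192 (V = -9 + 201 = 192)
v(H, S) = 135 - 3*H - 3*S (v(H, S) = 3*(45 - (H + S)) = 3*(45 + (-H - S)) = 3*(45 - H - S) = 135 - 3*H - 3*S)
v(V, -219)/(((-2 + 5)² - 107)²) = (135 - 3*192 - 3*(-219))/(((-2 + 5)² - 107)²) = (135 - 576 + 657)/((3² - 107)²) = 216/((9 - 107)²) = 216/((-98)²) = 216/9604 = 216*(1/9604) = 54/2401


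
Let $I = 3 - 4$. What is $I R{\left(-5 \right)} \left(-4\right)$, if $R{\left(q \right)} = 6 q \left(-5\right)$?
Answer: $600$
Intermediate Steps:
$I = -1$
$R{\left(q \right)} = - 30 q$
$I R{\left(-5 \right)} \left(-4\right) = - \left(-30\right) \left(-5\right) \left(-4\right) = \left(-1\right) 150 \left(-4\right) = \left(-150\right) \left(-4\right) = 600$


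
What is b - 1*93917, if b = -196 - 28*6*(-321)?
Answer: -40185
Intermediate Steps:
b = 53732 (b = -196 - 168*(-321) = -196 + 53928 = 53732)
b - 1*93917 = 53732 - 1*93917 = 53732 - 93917 = -40185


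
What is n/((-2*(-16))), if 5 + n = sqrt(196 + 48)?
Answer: -5/32 + sqrt(61)/16 ≈ 0.33189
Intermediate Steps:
n = -5 + 2*sqrt(61) (n = -5 + sqrt(196 + 48) = -5 + sqrt(244) = -5 + 2*sqrt(61) ≈ 10.620)
n/((-2*(-16))) = (-5 + 2*sqrt(61))/((-2*(-16))) = (-5 + 2*sqrt(61))/32 = (-5 + 2*sqrt(61))*(1/32) = -5/32 + sqrt(61)/16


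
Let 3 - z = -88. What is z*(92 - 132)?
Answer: -3640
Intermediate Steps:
z = 91 (z = 3 - 1*(-88) = 3 + 88 = 91)
z*(92 - 132) = 91*(92 - 132) = 91*(-40) = -3640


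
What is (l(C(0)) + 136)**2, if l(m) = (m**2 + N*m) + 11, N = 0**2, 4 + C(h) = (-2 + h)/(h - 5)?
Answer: 15992001/625 ≈ 25587.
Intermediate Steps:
C(h) = -4 + (-2 + h)/(-5 + h) (C(h) = -4 + (-2 + h)/(h - 5) = -4 + (-2 + h)/(-5 + h))
N = 0
l(m) = 11 + m**2 (l(m) = (m**2 + 0*m) + 11 = (m**2 + 0) + 11 = m**2 + 11 = 11 + m**2)
(l(C(0)) + 136)**2 = ((11 + (3*(6 - 1*0)/(-5 + 0))**2) + 136)**2 = ((11 + (3*(6 + 0)/(-5))**2) + 136)**2 = ((11 + (3*(-1/5)*6)**2) + 136)**2 = ((11 + (-18/5)**2) + 136)**2 = ((11 + 324/25) + 136)**2 = (599/25 + 136)**2 = (3999/25)**2 = 15992001/625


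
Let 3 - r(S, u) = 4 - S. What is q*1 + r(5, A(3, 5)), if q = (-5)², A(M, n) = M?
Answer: 29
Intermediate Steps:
r(S, u) = -1 + S (r(S, u) = 3 - (4 - S) = 3 + (-4 + S) = -1 + S)
q = 25
q*1 + r(5, A(3, 5)) = 25*1 + (-1 + 5) = 25 + 4 = 29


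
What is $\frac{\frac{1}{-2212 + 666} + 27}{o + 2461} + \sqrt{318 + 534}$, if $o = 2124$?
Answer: $\frac{5963}{1012630} + 2 \sqrt{213} \approx 29.195$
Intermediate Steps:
$\frac{\frac{1}{-2212 + 666} + 27}{o + 2461} + \sqrt{318 + 534} = \frac{\frac{1}{-2212 + 666} + 27}{2124 + 2461} + \sqrt{318 + 534} = \frac{\frac{1}{-1546} + 27}{4585} + \sqrt{852} = \left(- \frac{1}{1546} + 27\right) \frac{1}{4585} + 2 \sqrt{213} = \frac{41741}{1546} \cdot \frac{1}{4585} + 2 \sqrt{213} = \frac{5963}{1012630} + 2 \sqrt{213}$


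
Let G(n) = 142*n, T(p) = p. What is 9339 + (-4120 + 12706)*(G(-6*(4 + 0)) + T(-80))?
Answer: -29938629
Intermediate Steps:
9339 + (-4120 + 12706)*(G(-6*(4 + 0)) + T(-80)) = 9339 + (-4120 + 12706)*(142*(-6*(4 + 0)) - 80) = 9339 + 8586*(142*(-6*4) - 80) = 9339 + 8586*(142*(-24) - 80) = 9339 + 8586*(-3408 - 80) = 9339 + 8586*(-3488) = 9339 - 29947968 = -29938629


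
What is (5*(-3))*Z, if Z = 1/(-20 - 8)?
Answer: 15/28 ≈ 0.53571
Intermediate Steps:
Z = -1/28 (Z = 1/(-28) = -1/28 ≈ -0.035714)
(5*(-3))*Z = (5*(-3))*(-1/28) = -15*(-1/28) = 15/28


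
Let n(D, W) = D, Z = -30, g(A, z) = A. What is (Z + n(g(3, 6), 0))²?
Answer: 729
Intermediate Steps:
(Z + n(g(3, 6), 0))² = (-30 + 3)² = (-27)² = 729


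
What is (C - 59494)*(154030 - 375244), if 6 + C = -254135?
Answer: 69380452890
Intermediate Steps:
C = -254141 (C = -6 - 254135 = -254141)
(C - 59494)*(154030 - 375244) = (-254141 - 59494)*(154030 - 375244) = -313635*(-221214) = 69380452890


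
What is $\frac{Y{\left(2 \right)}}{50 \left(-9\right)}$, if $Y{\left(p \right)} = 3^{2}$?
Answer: $- \frac{1}{50} \approx -0.02$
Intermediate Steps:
$Y{\left(p \right)} = 9$
$\frac{Y{\left(2 \right)}}{50 \left(-9\right)} = \frac{9}{50 \left(-9\right)} = \frac{9}{-450} = 9 \left(- \frac{1}{450}\right) = - \frac{1}{50}$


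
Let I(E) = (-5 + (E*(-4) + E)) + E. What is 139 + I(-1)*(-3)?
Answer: 148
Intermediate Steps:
I(E) = -5 - 2*E (I(E) = (-5 + (-4*E + E)) + E = (-5 - 3*E) + E = -5 - 2*E)
139 + I(-1)*(-3) = 139 + (-5 - 2*(-1))*(-3) = 139 + (-5 + 2)*(-3) = 139 - 3*(-3) = 139 + 9 = 148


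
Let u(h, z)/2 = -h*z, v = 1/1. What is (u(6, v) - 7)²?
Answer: 361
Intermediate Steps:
v = 1 (v = 1*1 = 1)
u(h, z) = -2*h*z (u(h, z) = 2*(-h*z) = -2*h*z)
(u(6, v) - 7)² = (-2*6*1 - 7)² = (-12 - 7)² = (-19)² = 361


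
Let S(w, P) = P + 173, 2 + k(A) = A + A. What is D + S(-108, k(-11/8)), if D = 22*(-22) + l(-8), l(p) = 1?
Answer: -1259/4 ≈ -314.75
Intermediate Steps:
k(A) = -2 + 2*A (k(A) = -2 + (A + A) = -2 + 2*A)
S(w, P) = 173 + P
D = -483 (D = 22*(-22) + 1 = -484 + 1 = -483)
D + S(-108, k(-11/8)) = -483 + (173 + (-2 + 2*(-11/8))) = -483 + (173 + (-2 - 11/4)) = -483 + (173 - 19/4) = -483 + 673/4 = -1259/4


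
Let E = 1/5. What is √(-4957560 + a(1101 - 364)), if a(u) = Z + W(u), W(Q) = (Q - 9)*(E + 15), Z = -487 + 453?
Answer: 11*I*√1022010/5 ≈ 2224.1*I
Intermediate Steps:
E = ⅕ ≈ 0.20000
Z = -34
W(Q) = -684/5 + 76*Q/5 (W(Q) = (Q - 9)*(⅕ + 15) = (-9 + Q)*(76/5) = -684/5 + 76*Q/5)
a(u) = -854/5 + 76*u/5 (a(u) = -34 + (-684/5 + 76*u/5) = -854/5 + 76*u/5)
√(-4957560 + a(1101 - 364)) = √(-4957560 + (-854/5 + 76*(1101 - 364)/5)) = √(-4957560 + (-854/5 + (76/5)*737)) = √(-4957560 + (-854/5 + 56012/5)) = √(-4957560 + 55158/5) = √(-24732642/5) = 11*I*√1022010/5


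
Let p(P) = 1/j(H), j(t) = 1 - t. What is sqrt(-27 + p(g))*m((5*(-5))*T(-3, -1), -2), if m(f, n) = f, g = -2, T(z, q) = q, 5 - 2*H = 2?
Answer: 25*I*sqrt(29) ≈ 134.63*I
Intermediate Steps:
H = 3/2 (H = 5/2 - 1/2*2 = 5/2 - 1 = 3/2 ≈ 1.5000)
p(P) = -2 (p(P) = 1/(1 - 1*3/2) = 1/(1 - 3/2) = 1/(-1/2) = -2)
sqrt(-27 + p(g))*m((5*(-5))*T(-3, -1), -2) = sqrt(-27 - 2)*((5*(-5))*(-1)) = sqrt(-29)*(-25*(-1)) = (I*sqrt(29))*25 = 25*I*sqrt(29)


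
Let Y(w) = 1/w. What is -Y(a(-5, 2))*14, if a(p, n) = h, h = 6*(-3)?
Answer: 7/9 ≈ 0.77778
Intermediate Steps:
h = -18
a(p, n) = -18
-Y(a(-5, 2))*14 = -1/(-18)*14 = -1*(-1/18)*14 = (1/18)*14 = 7/9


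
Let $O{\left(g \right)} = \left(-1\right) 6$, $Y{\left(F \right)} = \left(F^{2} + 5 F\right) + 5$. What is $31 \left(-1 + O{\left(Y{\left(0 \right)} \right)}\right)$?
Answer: $-217$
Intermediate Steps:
$Y{\left(F \right)} = 5 + F^{2} + 5 F$
$O{\left(g \right)} = -6$
$31 \left(-1 + O{\left(Y{\left(0 \right)} \right)}\right) = 31 \left(-1 - 6\right) = 31 \left(-7\right) = -217$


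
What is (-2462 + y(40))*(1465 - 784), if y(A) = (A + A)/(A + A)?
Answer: -1675941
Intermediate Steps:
y(A) = 1 (y(A) = (2*A)/((2*A)) = (2*A)*(1/(2*A)) = 1)
(-2462 + y(40))*(1465 - 784) = (-2462 + 1)*(1465 - 784) = -2461*681 = -1675941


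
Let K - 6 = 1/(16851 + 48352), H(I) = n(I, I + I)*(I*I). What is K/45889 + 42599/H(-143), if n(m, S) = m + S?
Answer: -124028471778734/26248563390914007 ≈ -0.0047252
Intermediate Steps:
n(m, S) = S + m
H(I) = 3*I³ (H(I) = ((I + I) + I)*(I*I) = (2*I + I)*I² = (3*I)*I² = 3*I³)
K = 391219/65203 (K = 6 + 1/(16851 + 48352) = 6 + 1/65203 = 391219/65203 ≈ 6.0000)
K/45889 + 42599/H(-143) = (391219/65203)/45889 + 42599/((3*(-143)³)) = (391219/65203)*(1/45889) + 42599/((3*(-2924207))) = 391219/2992100467 + 42599/(-8772621) = 391219/2992100467 + 42599*(-1/8772621) = 391219/2992100467 - 42599/8772621 = -124028471778734/26248563390914007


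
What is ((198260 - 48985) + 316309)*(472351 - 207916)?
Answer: 123116705040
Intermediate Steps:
((198260 - 48985) + 316309)*(472351 - 207916) = (149275 + 316309)*264435 = 465584*264435 = 123116705040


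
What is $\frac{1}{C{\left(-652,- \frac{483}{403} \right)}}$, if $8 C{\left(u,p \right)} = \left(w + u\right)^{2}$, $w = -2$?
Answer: $\frac{2}{106929} \approx 1.8704 \cdot 10^{-5}$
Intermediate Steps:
$C{\left(u,p \right)} = \frac{\left(-2 + u\right)^{2}}{8}$
$\frac{1}{C{\left(-652,- \frac{483}{403} \right)}} = \frac{1}{\frac{1}{8} \left(-2 - 652\right)^{2}} = \frac{1}{\frac{1}{8} \left(-654\right)^{2}} = \frac{1}{\frac{1}{8} \cdot 427716} = \frac{1}{\frac{106929}{2}} = \frac{2}{106929}$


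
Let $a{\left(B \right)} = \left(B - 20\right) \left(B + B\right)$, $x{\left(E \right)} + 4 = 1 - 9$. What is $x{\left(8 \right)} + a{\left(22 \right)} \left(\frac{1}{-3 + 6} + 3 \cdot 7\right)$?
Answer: $\frac{5596}{3} \approx 1865.3$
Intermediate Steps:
$x{\left(E \right)} = -12$ ($x{\left(E \right)} = -4 + \left(1 - 9\right) = -4 - 8 = -12$)
$a{\left(B \right)} = 2 B \left(-20 + B\right)$ ($a{\left(B \right)} = \left(-20 + B\right) 2 B = 2 B \left(-20 + B\right)$)
$x{\left(8 \right)} + a{\left(22 \right)} \left(\frac{1}{-3 + 6} + 3 \cdot 7\right) = -12 + 2 \cdot 22 \left(-20 + 22\right) \left(\frac{1}{-3 + 6} + 3 \cdot 7\right) = -12 + 2 \cdot 22 \cdot 2 \left(\frac{1}{3} + 21\right) = -12 + 88 \left(\frac{1}{3} + 21\right) = -12 + 88 \cdot \frac{64}{3} = -12 + \frac{5632}{3} = \frac{5596}{3}$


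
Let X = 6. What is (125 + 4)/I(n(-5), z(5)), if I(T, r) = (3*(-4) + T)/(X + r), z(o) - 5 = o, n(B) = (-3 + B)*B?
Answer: 516/7 ≈ 73.714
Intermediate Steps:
n(B) = B*(-3 + B)
z(o) = 5 + o
I(T, r) = (-12 + T)/(6 + r) (I(T, r) = (3*(-4) + T)/(6 + r) = (-12 + T)/(6 + r))
(125 + 4)/I(n(-5), z(5)) = (125 + 4)/(((-12 - 5*(-3 - 5))/(6 + (5 + 5)))) = 129/((-12 - 5*(-8))/(6 + 10)) = 129/((-12 + 40)/16) = 129/((1/16)*28) = 129/(7/4) = (4/7)*129 = 516/7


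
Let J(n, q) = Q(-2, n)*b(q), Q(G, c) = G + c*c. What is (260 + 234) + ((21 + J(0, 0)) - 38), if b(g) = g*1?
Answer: 477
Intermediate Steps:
Q(G, c) = G + c**2
b(g) = g
J(n, q) = q*(-2 + n**2) (J(n, q) = (-2 + n**2)*q = q*(-2 + n**2))
(260 + 234) + ((21 + J(0, 0)) - 38) = (260 + 234) + ((21 + 0*(-2 + 0**2)) - 38) = 494 + ((21 + 0*(-2 + 0)) - 38) = 494 + ((21 + 0*(-2)) - 38) = 494 + ((21 + 0) - 38) = 494 + (21 - 38) = 494 - 17 = 477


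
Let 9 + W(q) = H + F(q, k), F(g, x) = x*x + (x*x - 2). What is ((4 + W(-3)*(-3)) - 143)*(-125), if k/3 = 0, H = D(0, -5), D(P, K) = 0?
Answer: 13250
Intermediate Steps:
H = 0
k = 0 (k = 3*0 = 0)
F(g, x) = -2 + 2*x² (F(g, x) = x² + (x² - 2) = x² + (-2 + x²) = -2 + 2*x²)
W(q) = -11 (W(q) = -9 + (0 + (-2 + 2*0²)) = -9 + (0 + (-2 + 2*0)) = -9 + (0 + (-2 + 0)) = -9 + (0 - 2) = -9 - 2 = -11)
((4 + W(-3)*(-3)) - 143)*(-125) = ((4 - 11*(-3)) - 143)*(-125) = ((4 + 33) - 143)*(-125) = (37 - 143)*(-125) = -106*(-125) = 13250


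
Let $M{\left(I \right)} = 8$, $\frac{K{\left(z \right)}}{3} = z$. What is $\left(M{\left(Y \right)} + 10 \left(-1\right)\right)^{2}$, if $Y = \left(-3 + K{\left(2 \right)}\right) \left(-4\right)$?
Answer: $4$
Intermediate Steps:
$K{\left(z \right)} = 3 z$
$Y = -12$ ($Y = \left(-3 + 3 \cdot 2\right) \left(-4\right) = \left(-3 + 6\right) \left(-4\right) = 3 \left(-4\right) = -12$)
$\left(M{\left(Y \right)} + 10 \left(-1\right)\right)^{2} = \left(8 + 10 \left(-1\right)\right)^{2} = \left(8 - 10\right)^{2} = \left(-2\right)^{2} = 4$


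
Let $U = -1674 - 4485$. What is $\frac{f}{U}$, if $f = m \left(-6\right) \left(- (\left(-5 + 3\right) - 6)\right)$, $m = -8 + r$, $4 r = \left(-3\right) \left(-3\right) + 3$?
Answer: $- \frac{80}{2053} \approx -0.038967$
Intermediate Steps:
$r = 3$ ($r = \frac{\left(-3\right) \left(-3\right) + 3}{4} = \frac{9 + 3}{4} = \frac{1}{4} \cdot 12 = 3$)
$U = -6159$ ($U = -1674 - 4485 = -6159$)
$m = -5$ ($m = -8 + 3 = -5$)
$f = 240$ ($f = \left(-5\right) \left(-6\right) \left(- (\left(-5 + 3\right) - 6)\right) = 30 \left(- (-2 - 6)\right) = 30 \left(\left(-1\right) \left(-8\right)\right) = 30 \cdot 8 = 240$)
$\frac{f}{U} = \frac{240}{-6159} = 240 \left(- \frac{1}{6159}\right) = - \frac{80}{2053}$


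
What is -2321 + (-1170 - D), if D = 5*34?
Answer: -3661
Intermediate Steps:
D = 170
-2321 + (-1170 - D) = -2321 + (-1170 - 1*170) = -2321 + (-1170 - 170) = -2321 - 1340 = -3661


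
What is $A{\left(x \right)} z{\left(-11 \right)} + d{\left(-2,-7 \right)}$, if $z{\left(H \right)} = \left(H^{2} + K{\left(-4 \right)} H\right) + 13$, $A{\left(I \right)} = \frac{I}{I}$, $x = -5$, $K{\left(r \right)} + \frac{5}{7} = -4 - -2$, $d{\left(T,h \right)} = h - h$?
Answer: $\frac{1147}{7} \approx 163.86$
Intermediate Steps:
$d{\left(T,h \right)} = 0$
$K{\left(r \right)} = - \frac{19}{7}$ ($K{\left(r \right)} = - \frac{5}{7} - 2 = - \frac{19}{7}$)
$A{\left(I \right)} = 1$
$z{\left(H \right)} = 13 + H^{2} - \frac{19 H}{7}$ ($z{\left(H \right)} = \left(H^{2} - \frac{19 H}{7}\right) + 13 = 13 + H^{2} - \frac{19 H}{7}$)
$A{\left(x \right)} z{\left(-11 \right)} + d{\left(-2,-7 \right)} = 1 \left(13 + \left(-11\right)^{2} - - \frac{209}{7}\right) + 0 = 1 \left(13 + 121 + \frac{209}{7}\right) + 0 = 1 \cdot \frac{1147}{7} + 0 = \frac{1147}{7} + 0 = \frac{1147}{7}$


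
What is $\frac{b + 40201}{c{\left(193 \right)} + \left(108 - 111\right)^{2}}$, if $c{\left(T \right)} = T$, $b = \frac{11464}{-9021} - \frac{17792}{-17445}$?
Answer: $\frac{2108815317499}{10596337230} \approx 199.01$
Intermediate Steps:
$b = - \frac{13162616}{52457115}$ ($b = 11464 \left(- \frac{1}{9021}\right) - - \frac{17792}{17445} = - \frac{11464}{9021} + \frac{17792}{17445} = - \frac{13162616}{52457115} \approx -0.25092$)
$\frac{b + 40201}{c{\left(193 \right)} + \left(108 - 111\right)^{2}} = \frac{- \frac{13162616}{52457115} + 40201}{193 + \left(108 - 111\right)^{2}} = \frac{2108815317499}{52457115 \left(193 + \left(-3\right)^{2}\right)} = \frac{2108815317499}{52457115 \left(193 + 9\right)} = \frac{2108815317499}{52457115 \cdot 202} = \frac{2108815317499}{52457115} \cdot \frac{1}{202} = \frac{2108815317499}{10596337230}$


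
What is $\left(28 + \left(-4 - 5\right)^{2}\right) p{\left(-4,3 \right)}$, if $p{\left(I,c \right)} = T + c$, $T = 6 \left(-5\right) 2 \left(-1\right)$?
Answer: $6867$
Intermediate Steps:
$T = 60$ ($T = \left(-30\right) 2 \left(-1\right) = \left(-60\right) \left(-1\right) = 60$)
$p{\left(I,c \right)} = 60 + c$
$\left(28 + \left(-4 - 5\right)^{2}\right) p{\left(-4,3 \right)} = \left(28 + \left(-4 - 5\right)^{2}\right) \left(60 + 3\right) = \left(28 + \left(-9\right)^{2}\right) 63 = \left(28 + 81\right) 63 = 109 \cdot 63 = 6867$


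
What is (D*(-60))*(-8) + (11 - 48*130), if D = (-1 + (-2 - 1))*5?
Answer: -15829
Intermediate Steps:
D = -20 (D = (-1 - 3)*5 = -4*5 = -20)
(D*(-60))*(-8) + (11 - 48*130) = -20*(-60)*(-8) + (11 - 48*130) = 1200*(-8) + (11 - 6240) = -9600 - 6229 = -15829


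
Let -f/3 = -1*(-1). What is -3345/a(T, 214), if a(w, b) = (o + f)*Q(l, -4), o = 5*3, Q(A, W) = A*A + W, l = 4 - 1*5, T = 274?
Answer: 1115/12 ≈ 92.917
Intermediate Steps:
l = -1 (l = 4 - 5 = -1)
Q(A, W) = W + A**2 (Q(A, W) = A**2 + W = W + A**2)
o = 15
f = -3 (f = -(-3)*(-1) = -3*1 = -3)
a(w, b) = -36 (a(w, b) = (15 - 3)*(-4 + (-1)**2) = 12*(-4 + 1) = 12*(-3) = -36)
-3345/a(T, 214) = -3345/(-36) = -3345*(-1/36) = 1115/12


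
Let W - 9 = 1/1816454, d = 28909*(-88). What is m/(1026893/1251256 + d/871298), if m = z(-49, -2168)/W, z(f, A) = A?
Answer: 2146676374293174007168/18705934288525314453 ≈ 114.76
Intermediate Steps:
d = -2543992
W = 16348087/1816454 (W = 9 + 1/1816454 = 16348087/1816454 ≈ 9.0000)
m = -3938072272/16348087 (m = -2168/16348087/1816454 = -2168*1816454/16348087 = -3938072272/16348087 ≈ -240.89)
m/(1026893/1251256 + d/871298) = -3938072272/(16348087*(1026893/1251256 - 2543992/871298)) = -3938072272/(16348087*(1026893*(1/1251256) - 2543992*1/871298)) = -3938072272/(16348087*(1026893/1251256 - 1271996/435649)) = -3938072272/(16348087*(-1144227718419/545108425144)) = -3938072272/16348087*(-545108425144/1144227718419) = 2146676374293174007168/18705934288525314453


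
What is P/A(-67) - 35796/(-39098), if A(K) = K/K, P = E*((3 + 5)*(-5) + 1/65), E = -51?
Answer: 2592363771/1270685 ≈ 2040.1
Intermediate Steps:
P = 132549/65 (P = -51*((3 + 5)*(-5) + 1/65) = -51*(8*(-5) + 1/65) = -51*(-40 + 1/65) = -51*(-2599/65) = 132549/65 ≈ 2039.2)
A(K) = 1
P/A(-67) - 35796/(-39098) = (132549/65)/1 - 35796/(-39098) = (132549/65)*1 - 35796*(-1/39098) = 132549/65 + 17898/19549 = 2592363771/1270685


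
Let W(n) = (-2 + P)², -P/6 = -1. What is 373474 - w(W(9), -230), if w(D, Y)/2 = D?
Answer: 373442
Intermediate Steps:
P = 6 (P = -6*(-1) = 6)
W(n) = 16 (W(n) = (-2 + 6)² = 4² = 16)
w(D, Y) = 2*D
373474 - w(W(9), -230) = 373474 - 2*16 = 373474 - 1*32 = 373474 - 32 = 373442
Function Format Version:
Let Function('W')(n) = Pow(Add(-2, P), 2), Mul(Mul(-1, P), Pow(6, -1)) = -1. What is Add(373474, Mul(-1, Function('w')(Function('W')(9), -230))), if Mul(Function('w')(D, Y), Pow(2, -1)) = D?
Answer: 373442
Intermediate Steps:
P = 6 (P = Mul(-6, -1) = 6)
Function('W')(n) = 16 (Function('W')(n) = Pow(Add(-2, 6), 2) = Pow(4, 2) = 16)
Function('w')(D, Y) = Mul(2, D)
Add(373474, Mul(-1, Function('w')(Function('W')(9), -230))) = Add(373474, Mul(-1, Mul(2, 16))) = Add(373474, Mul(-1, 32)) = Add(373474, -32) = 373442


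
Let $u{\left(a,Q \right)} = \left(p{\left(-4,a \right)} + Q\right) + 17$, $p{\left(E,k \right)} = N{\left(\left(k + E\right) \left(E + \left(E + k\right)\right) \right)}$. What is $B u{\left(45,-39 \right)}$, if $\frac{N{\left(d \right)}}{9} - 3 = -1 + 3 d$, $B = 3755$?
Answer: $153786025$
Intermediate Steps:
$N{\left(d \right)} = 18 + 27 d$ ($N{\left(d \right)} = 27 + 9 \left(-1 + 3 d\right) = 27 + \left(-9 + 27 d\right) = 18 + 27 d$)
$p{\left(E,k \right)} = 18 + 27 \left(E + k\right) \left(k + 2 E\right)$ ($p{\left(E,k \right)} = 18 + 27 \left(k + E\right) \left(E + \left(E + k\right)\right) = 18 + 27 \left(E + k\right) \left(k + 2 E\right)$)
$u{\left(a,Q \right)} = 899 + Q - 324 a + 27 a^{2}$ ($u{\left(a,Q \right)} = \left(\left(18 + 27 a^{2} + 54 \left(-4\right)^{2} + 81 \left(-4\right) a\right) + Q\right) + 17 = \left(\left(18 + 27 a^{2} + 54 \cdot 16 - 324 a\right) + Q\right) + 17 = \left(\left(18 + 27 a^{2} + 864 - 324 a\right) + Q\right) + 17 = \left(\left(882 - 324 a + 27 a^{2}\right) + Q\right) + 17 = \left(882 + Q - 324 a + 27 a^{2}\right) + 17 = 899 + Q - 324 a + 27 a^{2}$)
$B u{\left(45,-39 \right)} = 3755 \left(899 - 39 - 14580 + 27 \cdot 45^{2}\right) = 3755 \left(899 - 39 - 14580 + 27 \cdot 2025\right) = 3755 \left(899 - 39 - 14580 + 54675\right) = 3755 \cdot 40955 = 153786025$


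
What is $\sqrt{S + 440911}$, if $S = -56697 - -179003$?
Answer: $\sqrt{563217} \approx 750.48$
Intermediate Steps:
$S = 122306$ ($S = -56697 + 179003 = 122306$)
$\sqrt{S + 440911} = \sqrt{122306 + 440911} = \sqrt{563217}$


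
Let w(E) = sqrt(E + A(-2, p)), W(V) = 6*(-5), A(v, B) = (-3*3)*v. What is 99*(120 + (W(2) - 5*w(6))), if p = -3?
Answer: 8910 - 990*sqrt(6) ≈ 6485.0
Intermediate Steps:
A(v, B) = -9*v
W(V) = -30
w(E) = sqrt(18 + E) (w(E) = sqrt(E - 9*(-2)) = sqrt(E + 18) = sqrt(18 + E))
99*(120 + (W(2) - 5*w(6))) = 99*(120 + (-30 - 5*sqrt(18 + 6))) = 99*(120 + (-30 - 10*sqrt(6))) = 99*(90 - 10*sqrt(6)) = 8910 - 990*sqrt(6)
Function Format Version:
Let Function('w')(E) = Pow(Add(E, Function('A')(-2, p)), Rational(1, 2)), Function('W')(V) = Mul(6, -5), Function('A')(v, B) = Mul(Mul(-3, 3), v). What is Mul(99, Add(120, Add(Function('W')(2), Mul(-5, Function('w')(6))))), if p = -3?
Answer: Add(8910, Mul(-990, Pow(6, Rational(1, 2)))) ≈ 6485.0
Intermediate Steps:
Function('A')(v, B) = Mul(-9, v)
Function('W')(V) = -30
Function('w')(E) = Pow(Add(18, E), Rational(1, 2)) (Function('w')(E) = Pow(Add(E, Mul(-9, -2)), Rational(1, 2)) = Pow(Add(E, 18), Rational(1, 2)) = Pow(Add(18, E), Rational(1, 2)))
Mul(99, Add(120, Add(Function('W')(2), Mul(-5, Function('w')(6))))) = Mul(99, Add(120, Add(-30, Mul(-5, Pow(Add(18, 6), Rational(1, 2)))))) = Mul(99, Add(120, Add(-30, Mul(-5, Pow(24, Rational(1, 2)))))) = Mul(99, Add(120, Add(-30, Mul(-5, Mul(2, Pow(6, Rational(1, 2))))))) = Mul(99, Add(120, Add(-30, Mul(-10, Pow(6, Rational(1, 2)))))) = Mul(99, Add(90, Mul(-10, Pow(6, Rational(1, 2))))) = Add(8910, Mul(-990, Pow(6, Rational(1, 2))))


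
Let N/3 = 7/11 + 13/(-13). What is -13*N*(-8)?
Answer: -1248/11 ≈ -113.45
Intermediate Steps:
N = -12/11 (N = 3*(7/11 + 13/(-13)) = 3*(7*(1/11) + 13*(-1/13)) = 3*(7/11 - 1) = 3*(-4/11) = -12/11 ≈ -1.0909)
-13*N*(-8) = -13*(-12/11)*(-8) = (156/11)*(-8) = -1248/11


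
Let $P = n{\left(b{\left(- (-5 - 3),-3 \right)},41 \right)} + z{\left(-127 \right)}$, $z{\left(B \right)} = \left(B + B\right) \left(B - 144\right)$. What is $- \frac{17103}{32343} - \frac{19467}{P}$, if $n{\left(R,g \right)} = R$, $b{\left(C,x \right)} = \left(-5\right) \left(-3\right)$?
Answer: $- \frac{602381876}{742261069} \approx -0.81155$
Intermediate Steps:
$b{\left(C,x \right)} = 15$
$z{\left(B \right)} = 2 B \left(-144 + B\right)$
$P = 68849$ ($P = 15 + 2 \left(-127\right) \left(-144 - 127\right) = 15 + 2 \left(-127\right) \left(-271\right) = 15 + 68834 = 68849$)
$- \frac{17103}{32343} - \frac{19467}{P} = - \frac{17103}{32343} - \frac{19467}{68849} = \left(-17103\right) \frac{1}{32343} - \frac{19467}{68849} = - \frac{5701}{10781} - \frac{19467}{68849} = - \frac{602381876}{742261069}$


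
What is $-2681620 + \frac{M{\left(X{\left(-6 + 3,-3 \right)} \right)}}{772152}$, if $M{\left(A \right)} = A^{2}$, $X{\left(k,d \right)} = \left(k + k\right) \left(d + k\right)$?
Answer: $- \frac{86275760206}{32173} \approx -2.6816 \cdot 10^{6}$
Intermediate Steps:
$X{\left(k,d \right)} = 2 k \left(d + k\right)$
$-2681620 + \frac{M{\left(X{\left(-6 + 3,-3 \right)} \right)}}{772152} = -2681620 + \frac{\left(2 \left(-6 + 3\right) \left(-3 + \left(-6 + 3\right)\right)\right)^{2}}{772152} = -2681620 + \left(2 \left(-3\right) \left(-3 - 3\right)\right)^{2} \cdot \frac{1}{772152} = -2681620 + \left(2 \left(-3\right) \left(-6\right)\right)^{2} \cdot \frac{1}{772152} = -2681620 + 36^{2} \cdot \frac{1}{772152} = -2681620 + 1296 \cdot \frac{1}{772152} = -2681620 + \frac{54}{32173} = - \frac{86275760206}{32173}$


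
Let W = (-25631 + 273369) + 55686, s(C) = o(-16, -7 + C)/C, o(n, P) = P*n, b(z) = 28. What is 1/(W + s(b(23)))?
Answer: 1/303412 ≈ 3.2958e-6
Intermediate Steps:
s(C) = (112 - 16*C)/C (s(C) = ((-7 + C)*(-16))/C = (112 - 16*C)/C)
W = 303424 (W = 247738 + 55686 = 303424)
1/(W + s(b(23))) = 1/(303424 + (-16 + 112/28)) = 1/(303424 + (-16 + 112*(1/28))) = 1/(303424 + (-16 + 4)) = 1/(303424 - 12) = 1/303412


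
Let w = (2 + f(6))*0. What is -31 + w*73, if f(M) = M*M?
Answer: -31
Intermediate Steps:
f(M) = M²
w = 0 (w = (2 + 6²)*0 = (2 + 36)*0 = 38*0 = 0)
-31 + w*73 = -31 + 0*73 = -31 + 0 = -31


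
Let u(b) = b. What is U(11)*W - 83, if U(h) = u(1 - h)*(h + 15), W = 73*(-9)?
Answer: 170737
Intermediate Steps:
W = -657
U(h) = (1 - h)*(15 + h) (U(h) = (1 - h)*(h + 15) = (1 - h)*(15 + h))
U(11)*W - 83 = -(-1 + 11)*(15 + 11)*(-657) - 83 = -1*10*26*(-657) - 83 = -260*(-657) - 83 = 170820 - 83 = 170737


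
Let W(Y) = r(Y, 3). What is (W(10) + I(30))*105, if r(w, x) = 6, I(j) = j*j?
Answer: 95130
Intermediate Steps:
I(j) = j²
W(Y) = 6
(W(10) + I(30))*105 = (6 + 30²)*105 = (6 + 900)*105 = 906*105 = 95130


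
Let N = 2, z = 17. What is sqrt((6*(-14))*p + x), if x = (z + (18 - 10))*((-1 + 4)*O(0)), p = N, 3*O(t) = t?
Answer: 2*I*sqrt(42) ≈ 12.961*I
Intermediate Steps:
O(t) = t/3
p = 2
x = 0 (x = (17 + (18 - 10))*((-1 + 4)*((1/3)*0)) = (17 + 8)*(3*0) = 25*0 = 0)
sqrt((6*(-14))*p + x) = sqrt((6*(-14))*2 + 0) = sqrt(-84*2 + 0) = sqrt(-168 + 0) = sqrt(-168) = 2*I*sqrt(42)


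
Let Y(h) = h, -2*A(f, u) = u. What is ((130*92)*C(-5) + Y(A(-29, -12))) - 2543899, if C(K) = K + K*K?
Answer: -2304693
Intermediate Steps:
C(K) = K + K**2
A(f, u) = -u/2
((130*92)*C(-5) + Y(A(-29, -12))) - 2543899 = ((130*92)*(-5*(1 - 5)) - 1/2*(-12)) - 2543899 = (11960*(-5*(-4)) + 6) - 2543899 = (11960*20 + 6) - 2543899 = (239200 + 6) - 2543899 = 239206 - 2543899 = -2304693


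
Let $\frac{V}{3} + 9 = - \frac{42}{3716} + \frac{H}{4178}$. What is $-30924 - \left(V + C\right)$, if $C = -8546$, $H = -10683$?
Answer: $- \frac{43361208467}{1940681} \approx -22343.0$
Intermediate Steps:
$V = - \frac{67350951}{1940681}$ ($V = -27 + 3 \left(- \frac{42}{3716} - \frac{10683}{4178}\right) = -27 + 3 \left(\left(-42\right) \frac{1}{3716} - \frac{10683}{4178}\right) = -27 + 3 \left(- \frac{21}{1858} - \frac{10683}{4178}\right) = -27 + 3 \left(- \frac{4984188}{1940681}\right) = -27 - \frac{14952564}{1940681} = - \frac{67350951}{1940681} \approx -34.705$)
$-30924 - \left(V + C\right) = -30924 - \left(- \frac{67350951}{1940681} - 8546\right) = -30924 - - \frac{16652410777}{1940681} = -30924 + \frac{16652410777}{1940681} = - \frac{43361208467}{1940681}$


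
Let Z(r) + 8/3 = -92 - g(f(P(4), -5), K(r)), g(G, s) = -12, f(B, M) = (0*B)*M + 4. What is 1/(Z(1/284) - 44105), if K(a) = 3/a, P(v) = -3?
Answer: -3/132563 ≈ -2.2631e-5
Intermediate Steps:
f(B, M) = 4 (f(B, M) = 0*M + 4 = 0 + 4 = 4)
Z(r) = -248/3 (Z(r) = -8/3 + (-92 - 1*(-12)) = -8/3 + (-92 + 12) = -8/3 - 80 = -248/3)
1/(Z(1/284) - 44105) = 1/(-248/3 - 44105) = 1/(-132563/3) = -3/132563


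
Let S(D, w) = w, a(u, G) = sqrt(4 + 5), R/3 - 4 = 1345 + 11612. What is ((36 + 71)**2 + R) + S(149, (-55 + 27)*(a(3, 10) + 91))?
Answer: 47700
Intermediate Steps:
R = 38883 (R = 12 + 3*(1345 + 11612) = 12 + 3*12957 = 12 + 38871 = 38883)
a(u, G) = 3 (a(u, G) = sqrt(9) = 3)
((36 + 71)**2 + R) + S(149, (-55 + 27)*(a(3, 10) + 91)) = ((36 + 71)**2 + 38883) + (-55 + 27)*(3 + 91) = (107**2 + 38883) - 28*94 = (11449 + 38883) - 2632 = 50332 - 2632 = 47700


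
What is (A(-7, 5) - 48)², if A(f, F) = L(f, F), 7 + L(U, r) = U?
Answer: 3844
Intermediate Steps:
L(U, r) = -7 + U
A(f, F) = -7 + f
(A(-7, 5) - 48)² = ((-7 - 7) - 48)² = (-14 - 48)² = (-62)² = 3844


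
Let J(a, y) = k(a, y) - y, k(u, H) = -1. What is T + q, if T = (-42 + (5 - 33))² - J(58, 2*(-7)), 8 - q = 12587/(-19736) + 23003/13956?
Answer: 336994754321/68858904 ≈ 4894.0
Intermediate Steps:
J(a, y) = -1 - y
q = 481290473/68858904 (q = 8 - (12587/(-19736) + 23003/13956) = 8 - (12587*(-1/19736) + 23003*(1/13956)) = 8 - (-12587/19736 + 23003/13956) = 8 - 1*69580759/68858904 = 8 - 69580759/68858904 = 481290473/68858904 ≈ 6.9895)
T = 4887 (T = (-42 + (5 - 33))² - (-1 - 2*(-7)) = (-42 - 28)² - (-1 - 1*(-14)) = (-70)² - (-1 + 14) = 4900 - 1*13 = 4900 - 13 = 4887)
T + q = 4887 + 481290473/68858904 = 336994754321/68858904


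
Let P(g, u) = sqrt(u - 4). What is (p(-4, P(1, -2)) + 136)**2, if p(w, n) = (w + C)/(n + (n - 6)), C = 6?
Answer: (54673*I + 110704*sqrt(6))/(3*(I + 2*sqrt(6))) ≈ 18442.0 - 44.352*I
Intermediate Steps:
P(g, u) = sqrt(-4 + u)
p(w, n) = (6 + w)/(-6 + 2*n) (p(w, n) = (w + 6)/(n + (n - 6)) = (6 + w)/(n + (-6 + n)) = (6 + w)/(-6 + 2*n))
(p(-4, P(1, -2)) + 136)**2 = ((6 - 4)/(2*(-3 + sqrt(-4 - 2))) + 136)**2 = ((1/2)*2/(-3 + sqrt(-6)) + 136)**2 = ((1/2)*2/(-3 + I*sqrt(6)) + 136)**2 = (1/(-3 + I*sqrt(6)) + 136)**2 = (136 + 1/(-3 + I*sqrt(6)))**2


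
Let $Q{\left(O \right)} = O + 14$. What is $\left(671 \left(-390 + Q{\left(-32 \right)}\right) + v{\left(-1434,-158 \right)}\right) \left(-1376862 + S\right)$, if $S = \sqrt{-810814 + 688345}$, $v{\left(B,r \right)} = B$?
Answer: $378915176124 - 275202 i \sqrt{122469} \approx 3.7891 \cdot 10^{11} - 9.6308 \cdot 10^{7} i$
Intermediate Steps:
$Q{\left(O \right)} = 14 + O$
$S = i \sqrt{122469}$ ($S = \sqrt{-122469} = i \sqrt{122469} \approx 349.96 i$)
$\left(671 \left(-390 + Q{\left(-32 \right)}\right) + v{\left(-1434,-158 \right)}\right) \left(-1376862 + S\right) = \left(671 \left(-390 + \left(14 - 32\right)\right) - 1434\right) \left(-1376862 + i \sqrt{122469}\right) = \left(671 \left(-390 - 18\right) - 1434\right) \left(-1376862 + i \sqrt{122469}\right) = \left(671 \left(-408\right) - 1434\right) \left(-1376862 + i \sqrt{122469}\right) = \left(-273768 - 1434\right) \left(-1376862 + i \sqrt{122469}\right) = - 275202 \left(-1376862 + i \sqrt{122469}\right) = 378915176124 - 275202 i \sqrt{122469}$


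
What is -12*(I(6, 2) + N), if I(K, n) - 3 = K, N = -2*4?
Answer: -12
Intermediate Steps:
N = -8
I(K, n) = 3 + K
-12*(I(6, 2) + N) = -12*((3 + 6) - 8) = -12*(9 - 8) = -12*1 = -12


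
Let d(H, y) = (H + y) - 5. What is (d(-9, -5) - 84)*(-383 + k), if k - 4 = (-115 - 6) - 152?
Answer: 67156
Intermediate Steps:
d(H, y) = -5 + H + y
k = -269 (k = 4 + ((-115 - 6) - 152) = 4 + (-121 - 152) = 4 - 273 = -269)
(d(-9, -5) - 84)*(-383 + k) = ((-5 - 9 - 5) - 84)*(-383 - 269) = (-19 - 84)*(-652) = -103*(-652) = 67156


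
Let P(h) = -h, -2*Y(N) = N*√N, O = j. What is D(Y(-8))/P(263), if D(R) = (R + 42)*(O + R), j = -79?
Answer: 3446/263 + 296*I*√2/263 ≈ 13.103 + 1.5917*I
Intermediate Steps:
O = -79
Y(N) = -N^(3/2)/2 (Y(N) = -N*√N/2 = -N^(3/2)/2)
D(R) = (-79 + R)*(42 + R) (D(R) = (R + 42)*(-79 + R) = (42 + R)*(-79 + R) = (-79 + R)*(42 + R))
D(Y(-8))/P(263) = (-3318 + (-(-8)*I*√2)² - (-37)*(-8)^(3/2)/2)/((-1*263)) = (-3318 + (-(-8)*I*√2)² - (-37)*(-16*I*√2)/2)/(-263) = (-3318 + (8*I*√2)² - 296*I*√2)*(-1/263) = (-3318 - 128 - 296*I*√2)*(-1/263) = (-3446 - 296*I*√2)*(-1/263) = 3446/263 + 296*I*√2/263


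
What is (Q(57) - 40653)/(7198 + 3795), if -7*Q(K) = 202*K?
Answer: -296085/76951 ≈ -3.8477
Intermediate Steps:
Q(K) = -202*K/7
(Q(57) - 40653)/(7198 + 3795) = (-202/7*57 - 40653)/(7198 + 3795) = (-11514/7 - 40653)/10993 = -296085/7*1/10993 = -296085/76951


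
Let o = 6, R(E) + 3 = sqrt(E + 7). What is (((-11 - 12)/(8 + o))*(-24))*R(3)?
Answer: -828/7 + 276*sqrt(10)/7 ≈ 6.3984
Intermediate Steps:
R(E) = -3 + sqrt(7 + E) (R(E) = -3 + sqrt(E + 7) = -3 + sqrt(7 + E))
(((-11 - 12)/(8 + o))*(-24))*R(3) = (((-11 - 12)/(8 + 6))*(-24))*(-3 + sqrt(7 + 3)) = (-23/14*(-24))*(-3 + sqrt(10)) = 276*(-3 + sqrt(10))/7 = -828/7 + 276*sqrt(10)/7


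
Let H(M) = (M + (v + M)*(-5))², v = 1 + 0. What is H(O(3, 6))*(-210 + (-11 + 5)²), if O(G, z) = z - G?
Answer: -50286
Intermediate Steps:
v = 1
H(M) = (-5 - 4*M)² (H(M) = (M + (1 + M)*(-5))² = (M + (-5 - 5*M))² = (-5 - 4*M)²)
H(O(3, 6))*(-210 + (-11 + 5)²) = (5 + 4*(6 - 1*3))²*(-210 + (-11 + 5)²) = (5 + 4*(6 - 3))²*(-210 + (-6)²) = (5 + 4*3)²*(-210 + 36) = (5 + 12)²*(-174) = 17²*(-174) = 289*(-174) = -50286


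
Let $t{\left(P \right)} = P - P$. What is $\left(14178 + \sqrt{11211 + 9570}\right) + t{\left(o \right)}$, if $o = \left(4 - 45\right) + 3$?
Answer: $14178 + 3 \sqrt{2309} \approx 14322.0$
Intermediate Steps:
$o = -38$ ($o = -41 + 3 = -38$)
$t{\left(P \right)} = 0$
$\left(14178 + \sqrt{11211 + 9570}\right) + t{\left(o \right)} = \left(14178 + \sqrt{11211 + 9570}\right) + 0 = \left(14178 + \sqrt{20781}\right) + 0 = \left(14178 + 3 \sqrt{2309}\right) + 0 = 14178 + 3 \sqrt{2309}$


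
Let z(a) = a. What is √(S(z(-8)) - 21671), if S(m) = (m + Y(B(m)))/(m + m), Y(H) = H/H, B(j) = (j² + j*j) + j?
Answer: I*√346729/4 ≈ 147.21*I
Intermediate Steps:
B(j) = j + 2*j² (B(j) = (j² + j²) + j = 2*j² + j = j + 2*j²)
Y(H) = 1
S(m) = (1 + m)/(2*m) (S(m) = (m + 1)/(m + m) = (1 + m)/((2*m)) = (1 + m)*(1/(2*m)) = (1 + m)/(2*m))
√(S(z(-8)) - 21671) = √((½)*(1 - 8)/(-8) - 21671) = √((½)*(-⅛)*(-7) - 21671) = √(7/16 - 21671) = √(-346729/16) = I*√346729/4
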